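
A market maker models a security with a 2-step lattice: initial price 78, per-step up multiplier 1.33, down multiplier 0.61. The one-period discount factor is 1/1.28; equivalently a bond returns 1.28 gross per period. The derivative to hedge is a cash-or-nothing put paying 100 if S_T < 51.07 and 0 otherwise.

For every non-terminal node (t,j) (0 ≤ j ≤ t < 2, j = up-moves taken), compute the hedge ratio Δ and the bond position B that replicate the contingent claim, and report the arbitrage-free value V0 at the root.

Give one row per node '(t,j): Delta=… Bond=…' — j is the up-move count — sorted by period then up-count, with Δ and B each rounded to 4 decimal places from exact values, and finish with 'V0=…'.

(0,0): Delta=-0.0966 Bond=7.8295
(1,0): Delta=-2.9191 Bond=144.3142
(1,1): Delta=0.0000 Bond=0.0000
V0=0.2943

No-arbitrage ⇒ martingale measure with p* = (R−d)/(u−d) = 0.9306.
Terminal values V(2,·): V(2,0)=100.0000, V(2,1)=0.0000, V(2,2)=0.0000
(1,0): S=47.5800. Δ = (V_up−V_dn)/(S_up−S_dn) = (0.0000−100.0000)/(63.2814−29.0238) = -2.9191. V = [p*·0.0000 + (1−p*)·100.0000]/1.28 = 5.4253. B = V − Δ·S = 144.3142.
(1,1): S=103.7400. Δ = (V_up−V_dn)/(S_up−S_dn) = (0.0000−0.0000)/(137.9742−63.2814) = 0.0000. V = [p*·0.0000 + (1−p*)·0.0000]/1.28 = 0.0000. B = V − Δ·S = 0.0000.
(0,0): S=78.0000. Δ = (V_up−V_dn)/(S_up−S_dn) = (0.0000−5.4253)/(103.7400−47.5800) = -0.0966. V = [p*·0.0000 + (1−p*)·5.4253]/1.28 = 0.2943. B = V − Δ·S = 7.8295.
Check: Δ(0,0)·S0 + B(0,0) = 0.2943 = V0.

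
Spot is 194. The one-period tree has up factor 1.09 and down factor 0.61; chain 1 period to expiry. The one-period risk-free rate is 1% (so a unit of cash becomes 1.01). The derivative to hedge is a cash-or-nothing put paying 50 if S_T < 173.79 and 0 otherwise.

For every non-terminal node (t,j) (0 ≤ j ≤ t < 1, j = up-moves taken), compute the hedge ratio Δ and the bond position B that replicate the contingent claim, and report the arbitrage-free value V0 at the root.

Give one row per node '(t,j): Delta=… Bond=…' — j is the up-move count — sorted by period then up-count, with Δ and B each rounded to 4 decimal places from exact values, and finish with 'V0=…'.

Under the risk-neutral measure, an up-move has probability p* = (R−d)/(u−d) = 0.8333 and values discount at R = 1.01.
Terminal payoffs: V(1,0)=50.0000, V(1,1)=0.0000
(0,0): S=194.0000. Δ = (V_up−V_dn)/(S_up−S_dn) = (0.0000−50.0000)/(211.4600−118.3400) = -0.5369. V = [p*·0.0000 + (1−p*)·50.0000]/1.01 = 8.2508. B = V − Δ·S = 112.4175.
Check: Δ(0,0)·S0 + B(0,0) = 8.2508 = V0.

(0,0): Delta=-0.5369 Bond=112.4175
V0=8.2508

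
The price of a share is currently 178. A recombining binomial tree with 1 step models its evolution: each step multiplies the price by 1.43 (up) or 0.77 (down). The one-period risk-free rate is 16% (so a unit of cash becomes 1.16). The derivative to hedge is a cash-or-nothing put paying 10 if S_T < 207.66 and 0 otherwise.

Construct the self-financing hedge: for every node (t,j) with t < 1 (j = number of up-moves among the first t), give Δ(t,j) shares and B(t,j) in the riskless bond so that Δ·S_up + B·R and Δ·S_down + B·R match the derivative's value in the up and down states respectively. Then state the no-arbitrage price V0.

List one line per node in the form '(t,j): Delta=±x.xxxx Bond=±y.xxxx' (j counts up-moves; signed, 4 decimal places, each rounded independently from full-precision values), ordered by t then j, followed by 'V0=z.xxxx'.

Since d<R<u, set p* = (R−d)/(u−d) = 0.5909; price each node as the discounted p*-expectation of its children.
Terminal values V(1,·): V(1,0)=10.0000, V(1,1)=0.0000
  t=0,j=0: stock 178.0000 → up 254.5400 (V=0.0000), down 137.0600 (V=10.0000). Price 3.5266; hedge Δ=-0.0851, bond B=18.6782.
The time-0 hedge costs 3.5266, which is the no-arbitrage price.

(0,0): Delta=-0.0851 Bond=18.6782
V0=3.5266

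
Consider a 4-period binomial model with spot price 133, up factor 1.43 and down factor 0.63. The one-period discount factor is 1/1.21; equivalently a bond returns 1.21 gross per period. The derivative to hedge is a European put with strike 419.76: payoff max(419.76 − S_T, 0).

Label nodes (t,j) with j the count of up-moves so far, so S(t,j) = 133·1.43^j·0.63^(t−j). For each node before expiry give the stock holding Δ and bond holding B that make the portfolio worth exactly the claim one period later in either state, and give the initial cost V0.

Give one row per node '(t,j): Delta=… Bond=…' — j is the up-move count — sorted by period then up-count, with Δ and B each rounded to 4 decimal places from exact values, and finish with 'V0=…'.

Risk-neutral probability p* = (R−d)/(u−d) = (1.21−0.63)/(1.43−0.63) = 0.7250.
Payoff layer (t=4): V(4,0)=398.8086, V(4,1)=372.2036, V(4,2)=311.8144, V(4,3)=174.7407, V(4,4)=0.0000
  t=3,j=0: stock 33.2563 → up 47.5564 (V=372.2036), down 20.9514 (V=398.8086). Price 313.6528; hedge Δ=-1.0000, bond B=346.9091.
  t=3,j=1: stock 75.4864 → up 107.9456 (V=311.8144), down 47.5564 (V=372.2036). Price 271.4227; hedge Δ=-1.0000, bond B=346.9091.
  t=3,j=2: stock 171.3422 → up 245.0193 (V=174.7407), down 107.9456 (V=311.8144). Price 175.5669; hedge Δ=-1.0000, bond B=346.9091.
  t=3,j=3: stock 388.9195 → up 556.1549 (V=0.0000), down 245.0193 (V=174.7407). Price 39.7138; hedge Δ=-0.5616, bond B=258.1397.
  t=2,j=0: stock 52.7877 → up 75.4864 (V=271.4227), down 33.2563 (V=313.6528). Price 233.9140; hedge Δ=-1.0000, bond B=286.7017.
  t=2,j=1: stock 119.8197 → up 171.3422 (V=175.5669), down 75.4864 (V=271.4227). Price 166.8820; hedge Δ=-1.0000, bond B=286.7017.
  t=2,j=2: stock 271.9717 → up 388.9195 (V=39.7138), down 171.3422 (V=175.5669). Price 63.6970; hedge Δ=-0.6244, bond B=233.5134.
  t=1,j=0: stock 83.7900 → up 119.8197 (V=166.8820), down 52.7877 (V=233.9140). Price 153.1536; hedge Δ=-1.0000, bond B=236.9436.
  t=1,j=1: stock 190.1900 → up 271.9717 (V=63.6970), down 119.8197 (V=166.8820). Price 76.0933; hedge Δ=-0.6782, bond B=205.0746.
  t=0,j=0: stock 133.0000 → up 190.1900 (V=76.0933), down 83.7900 (V=153.1536). Price 80.4007; hedge Δ=-0.7243, bond B=176.7261.
The time-0 hedge costs 80.4007, which is the no-arbitrage price.

(0,0): Delta=-0.7243 Bond=176.7261
(1,0): Delta=-1.0000 Bond=236.9436
(1,1): Delta=-0.6782 Bond=205.0746
(2,0): Delta=-1.0000 Bond=286.7017
(2,1): Delta=-1.0000 Bond=286.7017
(2,2): Delta=-0.6244 Bond=233.5134
(3,0): Delta=-1.0000 Bond=346.9091
(3,1): Delta=-1.0000 Bond=346.9091
(3,2): Delta=-1.0000 Bond=346.9091
(3,3): Delta=-0.5616 Bond=258.1397
V0=80.4007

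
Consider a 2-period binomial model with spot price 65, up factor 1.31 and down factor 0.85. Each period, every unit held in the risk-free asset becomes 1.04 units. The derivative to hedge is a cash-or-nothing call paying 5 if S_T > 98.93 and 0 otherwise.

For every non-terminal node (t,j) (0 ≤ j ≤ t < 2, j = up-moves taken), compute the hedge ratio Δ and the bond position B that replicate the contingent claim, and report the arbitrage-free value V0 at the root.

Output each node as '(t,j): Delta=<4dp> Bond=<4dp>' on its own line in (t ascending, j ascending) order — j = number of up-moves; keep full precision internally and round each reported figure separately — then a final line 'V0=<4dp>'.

Since d<R<u, set p* = (R−d)/(u−d) = 0.4130; price each node as the discounted p*-expectation of its children.
At expiry t=2: V(2,0)=0.0000, V(2,1)=0.0000, V(2,2)=5.0000
Node (1,0) S=55.2500: V=(p*·0.0000+(1−p*)·0.0000)/1.04=0.0000; Δ=(0.0000−0.0000)/(72.3775−46.9625)=0.0000; B=V−Δ·S=0.0000
Node (1,1) S=85.1500: V=(p*·5.0000+(1−p*)·0.0000)/1.04=1.9858; Δ=(5.0000−0.0000)/(111.5465−72.3775)=0.1277; B=V−Δ·S=-8.8838
Node (0,0) S=65.0000: V=(p*·1.9858+(1−p*)·0.0000)/1.04=0.7887; Δ=(1.9858−0.0000)/(85.1500−55.2500)=0.0664; B=V−Δ·S=-3.5283
Check: Δ(0,0)·S0 + B(0,0) = 0.7887 = V0.

(0,0): Delta=0.0664 Bond=-3.5283
(1,0): Delta=0.0000 Bond=0.0000
(1,1): Delta=0.1277 Bond=-8.8838
V0=0.7887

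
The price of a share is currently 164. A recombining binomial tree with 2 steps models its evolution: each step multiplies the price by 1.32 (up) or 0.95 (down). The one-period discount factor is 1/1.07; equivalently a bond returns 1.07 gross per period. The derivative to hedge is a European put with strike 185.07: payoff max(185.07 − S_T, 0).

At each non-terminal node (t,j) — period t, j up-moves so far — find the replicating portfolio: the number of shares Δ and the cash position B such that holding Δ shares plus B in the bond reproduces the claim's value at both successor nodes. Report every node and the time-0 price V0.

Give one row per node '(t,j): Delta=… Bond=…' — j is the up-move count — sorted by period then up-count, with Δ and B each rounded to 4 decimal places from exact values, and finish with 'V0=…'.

(0,0): Delta=-0.3857 Bond=78.0276
(1,0): Delta=-0.6429 Bond=123.5645
(1,1): Delta=0.0000 Bond=0.0000
V0=14.7780

Risk-neutral probability p* = (R−d)/(u−d) = (1.07−0.95)/(1.32−0.95) = 0.3243.
Terminal values V(2,·): V(2,0)=37.0600, V(2,1)=0.0000, V(2,2)=0.0000
(1,0): S=155.8000. Δ = (V_up−V_dn)/(S_up−S_dn) = (0.0000−37.0600)/(205.6560−148.0100) = -0.6429. V = [p*·0.0000 + (1−p*)·37.0600]/1.07 = 23.4024. B = V − Δ·S = 123.5645.
(1,1): S=216.4800. Δ = (V_up−V_dn)/(S_up−S_dn) = (0.0000−0.0000)/(285.7536−205.6560) = 0.0000. V = [p*·0.0000 + (1−p*)·0.0000]/1.07 = 0.0000. B = V − Δ·S = 0.0000.
(0,0): S=164.0000. Δ = (V_up−V_dn)/(S_up−S_dn) = (0.0000−23.4024)/(216.4800−155.8000) = -0.3857. V = [p*·0.0000 + (1−p*)·23.4024]/1.07 = 14.7780. B = V − Δ·S = 78.0276.
Self-financing check: at every node Δ·S+B equals the discounted successor values.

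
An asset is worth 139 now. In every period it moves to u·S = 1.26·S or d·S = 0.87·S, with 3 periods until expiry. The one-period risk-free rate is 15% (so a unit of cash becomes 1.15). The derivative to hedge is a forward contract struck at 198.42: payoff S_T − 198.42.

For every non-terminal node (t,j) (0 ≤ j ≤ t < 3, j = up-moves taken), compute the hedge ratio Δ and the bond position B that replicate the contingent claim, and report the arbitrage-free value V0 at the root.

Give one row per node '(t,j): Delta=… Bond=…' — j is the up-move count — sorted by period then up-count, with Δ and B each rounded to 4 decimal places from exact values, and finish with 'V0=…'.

Since d<R<u, set p* = (R−d)/(u−d) = 0.7179; price each node as the discounted p*-expectation of its children.
Payoff layer (t=3): V(3,0)=-106.8881, V(3,1)=-65.8565, V(3,2)=-6.4315, V(3,3)=79.6323
(2,0): S=105.2091. Δ = (V_up−V_dn)/(S_up−S_dn) = (-65.8565−-106.8881)/(132.5635−91.5319) = 1.0000. V = [p*·-65.8565 + (1−p*)·-106.8881]/1.15 = -67.3300. B = V − Δ·S = -172.5391.
(2,1): S=152.3718. Δ = (V_up−V_dn)/(S_up−S_dn) = (-6.4315−-65.8565)/(191.9885−132.5635) = 1.0000. V = [p*·-6.4315 + (1−p*)·-65.8565]/1.15 = -20.1673. B = V − Δ·S = -172.5391.
(2,2): S=220.6764. Δ = (V_up−V_dn)/(S_up−S_dn) = (79.6323−-6.4315)/(278.0523−191.9885) = 1.0000. V = [p*·79.6323 + (1−p*)·-6.4315]/1.15 = 48.1373. B = V − Δ·S = -172.5391.
(1,0): S=120.9300. Δ = (V_up−V_dn)/(S_up−S_dn) = (-20.1673−-67.3300)/(152.3718−105.2091) = 1.0000. V = [p*·-20.1673 + (1−p*)·-67.3300]/1.15 = -29.1040. B = V − Δ·S = -150.0340.
(1,1): S=175.1400. Δ = (V_up−V_dn)/(S_up−S_dn) = (48.1373−-20.1673)/(220.6764−152.3718) = 1.0000. V = [p*·48.1373 + (1−p*)·-20.1673]/1.15 = 25.1060. B = V − Δ·S = -150.0340.
(0,0): S=139.0000. Δ = (V_up−V_dn)/(S_up−S_dn) = (25.1060−-29.1040)/(175.1400−120.9300) = 1.0000. V = [p*·25.1060 + (1−p*)·-29.1040]/1.15 = 8.5356. B = V − Δ·S = -130.4644.
The time-0 hedge costs 8.5356, which is the no-arbitrage price.

(0,0): Delta=1.0000 Bond=-130.4644
(1,0): Delta=1.0000 Bond=-150.0340
(1,1): Delta=1.0000 Bond=-150.0340
(2,0): Delta=1.0000 Bond=-172.5391
(2,1): Delta=1.0000 Bond=-172.5391
(2,2): Delta=1.0000 Bond=-172.5391
V0=8.5356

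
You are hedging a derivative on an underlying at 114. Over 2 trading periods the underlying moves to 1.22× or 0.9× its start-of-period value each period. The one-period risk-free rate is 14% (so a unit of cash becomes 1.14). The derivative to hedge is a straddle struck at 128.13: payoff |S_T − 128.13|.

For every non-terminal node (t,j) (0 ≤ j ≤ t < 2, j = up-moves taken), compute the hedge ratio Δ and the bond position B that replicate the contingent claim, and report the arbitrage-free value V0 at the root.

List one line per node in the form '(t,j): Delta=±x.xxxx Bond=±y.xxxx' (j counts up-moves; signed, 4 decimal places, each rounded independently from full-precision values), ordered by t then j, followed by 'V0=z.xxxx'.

(0,0): Delta=0.4986 Bond=-36.2796
(1,0): Delta=-1.0000 Bond=112.3947
(1,1): Delta=0.8671 Bond=-92.6099
V0=20.5576

The replicating-portfolio and risk-neutral prices coincide; use p* = (1.14−0.9)/(1.22−0.9) = 0.7500 for the latter.
At expiry t=2: V(2,0)=35.7900, V(2,1)=2.9580, V(2,2)=41.5476
(1,0): S=102.6000. Δ = (V_up−V_dn)/(S_up−S_dn) = (2.9580−35.7900)/(125.1720−92.3400) = -1.0000. V = [p*·2.9580 + (1−p*)·35.7900]/1.14 = 9.7947. B = V − Δ·S = 112.3947.
(1,1): S=139.0800. Δ = (V_up−V_dn)/(S_up−S_dn) = (41.5476−2.9580)/(169.6776−125.1720) = 0.8671. V = [p*·41.5476 + (1−p*)·2.9580]/1.14 = 27.9826. B = V − Δ·S = -92.6099.
(0,0): S=114.0000. Δ = (V_up−V_dn)/(S_up−S_dn) = (27.9826−9.7947)/(139.0800−102.6000) = 0.4986. V = [p*·27.9826 + (1−p*)·9.7947]/1.14 = 20.5576. B = V − Δ·S = -36.2796.
Root portfolio cost Δ·114+B reproduces V0=20.5576.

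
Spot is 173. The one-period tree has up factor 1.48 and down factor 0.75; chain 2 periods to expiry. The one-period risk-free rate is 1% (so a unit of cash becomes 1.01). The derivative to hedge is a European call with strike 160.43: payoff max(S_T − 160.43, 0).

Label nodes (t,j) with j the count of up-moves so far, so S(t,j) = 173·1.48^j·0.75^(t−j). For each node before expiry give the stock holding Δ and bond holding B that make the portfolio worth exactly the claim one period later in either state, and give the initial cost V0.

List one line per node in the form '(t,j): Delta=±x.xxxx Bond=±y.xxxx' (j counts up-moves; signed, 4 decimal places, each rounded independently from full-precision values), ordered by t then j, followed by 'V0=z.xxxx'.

(0,0): Delta=0.6814 Bond=-76.5043
(1,0): Delta=0.3336 Bond=-32.1443
(1,1): Delta=1.0000 Bond=-158.8416
V0=41.3793

The replicating-portfolio and risk-neutral prices coincide; use p* = (1.01−0.75)/(1.48−0.75) = 0.3562 for the latter.
Terminal values V(2,·): V(2,0)=0.0000, V(2,1)=31.6000, V(2,2)=218.5092
(1,0): S=129.7500. Δ = (V_up−V_dn)/(S_up−S_dn) = (31.6000−0.0000)/(192.0300−97.3125) = 0.3336. V = [p*·31.6000 + (1−p*)·0.0000]/1.01 = 11.1434. B = V − Δ·S = -32.1443.
(1,1): S=256.0400. Δ = (V_up−V_dn)/(S_up−S_dn) = (218.5092−31.6000)/(378.9392−192.0300) = 1.0000. V = [p*·218.5092 + (1−p*)·31.6000]/1.01 = 97.1984. B = V − Δ·S = -158.8416.
(0,0): S=173.0000. Δ = (V_up−V_dn)/(S_up−S_dn) = (97.1984−11.1434)/(256.0400−129.7500) = 0.6814. V = [p*·97.1984 + (1−p*)·11.1434]/1.01 = 41.3793. B = V − Δ·S = -76.5043.
Check: Δ(0,0)·S0 + B(0,0) = 41.3793 = V0.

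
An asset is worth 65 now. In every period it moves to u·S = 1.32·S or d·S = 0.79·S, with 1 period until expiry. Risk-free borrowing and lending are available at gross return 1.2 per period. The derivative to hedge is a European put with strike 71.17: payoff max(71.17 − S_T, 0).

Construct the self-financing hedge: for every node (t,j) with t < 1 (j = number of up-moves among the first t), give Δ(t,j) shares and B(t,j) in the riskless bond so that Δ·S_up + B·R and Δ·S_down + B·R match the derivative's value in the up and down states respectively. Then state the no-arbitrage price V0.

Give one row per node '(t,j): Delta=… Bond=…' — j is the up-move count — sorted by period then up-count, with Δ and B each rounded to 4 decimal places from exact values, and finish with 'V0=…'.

(0,0): Delta=-0.5753 Bond=41.1358
V0=3.7396

The replicating-portfolio and risk-neutral prices coincide; use p* = (1.2−0.79)/(1.32−0.79) = 0.7736 for the latter.
Terminal values V(1,·): V(1,0)=19.8200, V(1,1)=0.0000
Node (0,0) S=65.0000: V=(p*·0.0000+(1−p*)·19.8200)/1.2=3.7396; Δ=(0.0000−19.8200)/(85.8000−51.3500)=-0.5753; B=V−Δ·S=41.1358
Self-financing check: at every node Δ·S+B equals the discounted successor values.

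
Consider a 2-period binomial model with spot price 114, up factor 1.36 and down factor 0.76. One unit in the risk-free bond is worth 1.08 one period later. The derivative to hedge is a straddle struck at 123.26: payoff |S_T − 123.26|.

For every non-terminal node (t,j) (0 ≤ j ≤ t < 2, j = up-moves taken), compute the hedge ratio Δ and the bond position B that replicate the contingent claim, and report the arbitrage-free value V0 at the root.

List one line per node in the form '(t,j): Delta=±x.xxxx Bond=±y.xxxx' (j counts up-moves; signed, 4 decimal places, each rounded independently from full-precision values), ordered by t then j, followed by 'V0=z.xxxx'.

(0,0): Delta=0.2648 Bond=4.2097
(1,0): Delta=-1.0000 Bond=114.1296
(1,1): Delta=0.8833 Bond=-91.3387
V0=34.3980

Since d<R<u, set p* = (R−d)/(u−d) = 0.5333; price each node as the discounted p*-expectation of its children.
Payoff layer (t=2): V(2,0)=57.4136, V(2,1)=5.4296, V(2,2)=87.5944
(1,0): S=86.6400. Δ = (V_up−V_dn)/(S_up−S_dn) = (5.4296−57.4136)/(117.8304−65.8464) = -1.0000. V = [p*·5.4296 + (1−p*)·57.4136]/1.08 = 27.4896. B = V − Δ·S = 114.1296.
(1,1): S=155.0400. Δ = (V_up−V_dn)/(S_up−S_dn) = (87.5944−5.4296)/(210.8544−117.8304) = 0.8833. V = [p*·87.5944 + (1−p*)·5.4296]/1.08 = 45.6026. B = V − Δ·S = -91.3387.
(0,0): S=114.0000. Δ = (V_up−V_dn)/(S_up−S_dn) = (45.6026−27.4896)/(155.0400−86.6400) = 0.2648. V = [p*·45.6026 + (1−p*)·27.4896]/1.08 = 34.3980. B = V − Δ·S = 4.2097.
The time-0 hedge costs 34.3980, which is the no-arbitrage price.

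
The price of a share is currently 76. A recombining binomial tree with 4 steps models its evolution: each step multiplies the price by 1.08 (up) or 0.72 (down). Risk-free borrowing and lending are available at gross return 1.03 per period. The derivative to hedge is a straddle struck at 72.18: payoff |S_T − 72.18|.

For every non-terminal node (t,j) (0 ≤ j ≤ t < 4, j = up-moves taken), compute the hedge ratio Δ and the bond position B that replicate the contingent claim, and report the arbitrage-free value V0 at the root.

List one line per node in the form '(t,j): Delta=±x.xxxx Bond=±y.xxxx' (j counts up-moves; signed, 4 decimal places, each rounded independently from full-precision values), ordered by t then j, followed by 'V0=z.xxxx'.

No-arbitrage ⇒ martingale measure with p* = (R−d)/(u−d) = 0.8611.
Payoff layer (t=4): V(4,0)=51.7559, V(4,1)=41.5438, V(4,2)=26.2257, V(4,3)=3.2486, V(4,4)=31.2172
Node (3,0) S=28.3668: V=(p*·41.5438+(1−p*)·51.7559)/1.03=41.7108; Δ=(41.5438−51.7559)/(30.6362−20.4241)=-1.0000; B=V−Δ·S=70.0777
Node (3,1) S=42.5503: V=(p*·26.2257+(1−p*)·41.5438)/1.03=27.5274; Δ=(26.2257−41.5438)/(45.9543−30.6362)=-1.0000; B=V−Δ·S=70.0777
Node (3,2) S=63.8254: V=(p*·3.2486+(1−p*)·26.2257)/1.03=6.2523; Δ=(3.2486−26.2257)/(68.9314−45.9543)=-1.0000; B=V−Δ·S=70.0777
Node (3,3) S=95.7381: V=(p*·31.2172+(1−p*)·3.2486)/1.03=26.5365; Δ=(31.2172−3.2486)/(103.3972−68.9314)=0.8115; B=V−Δ·S=-51.1540
Node (2,0) S=39.3984: V=(p*·27.5274+(1−p*)·41.7108)/1.03=28.6382; Δ=(27.5274−41.7108)/(42.5503−28.3668)=-1.0000; B=V−Δ·S=68.0366
Node (2,1) S=59.0976: V=(p*·6.2523+(1−p*)·27.5274)/1.03=8.9390; Δ=(6.2523−27.5274)/(63.8254−42.5503)=-1.0000; B=V−Δ·S=68.0366
Node (2,2) S=88.6464: V=(p*·26.5365+(1−p*)·6.2523)/1.03=23.0284; Δ=(26.5365−6.2523)/(95.7381−63.8254)=0.6356; B=V−Δ·S=-33.3168
Node (1,0) S=54.7200: V=(p*·8.9390+(1−p*)·28.6382)/1.03=11.3349; Δ=(8.9390−28.6382)/(59.0976−39.3984)=-1.0000; B=V−Δ·S=66.0549
Node (1,1) S=82.0800: V=(p*·23.0284+(1−p*)·8.9390)/1.03=20.4578; Δ=(23.0284−8.9390)/(88.6464−59.0976)=0.4768; B=V−Δ·S=-18.6795
Node (0,0) S=76.0000: V=(p*·20.4578+(1−p*)·11.3349)/1.03=18.6318; Δ=(20.4578−11.3349)/(82.0800−54.7200)=0.3334; B=V−Δ·S=-6.7096
Check: Δ(0,0)·S0 + B(0,0) = 18.6318 = V0.

(0,0): Delta=0.3334 Bond=-6.7096
(1,0): Delta=-1.0000 Bond=66.0549
(1,1): Delta=0.4768 Bond=-18.6795
(2,0): Delta=-1.0000 Bond=68.0366
(2,1): Delta=-1.0000 Bond=68.0366
(2,2): Delta=0.6356 Bond=-33.3168
(3,0): Delta=-1.0000 Bond=70.0777
(3,1): Delta=-1.0000 Bond=70.0777
(3,2): Delta=-1.0000 Bond=70.0777
(3,3): Delta=0.8115 Bond=-51.1540
V0=18.6318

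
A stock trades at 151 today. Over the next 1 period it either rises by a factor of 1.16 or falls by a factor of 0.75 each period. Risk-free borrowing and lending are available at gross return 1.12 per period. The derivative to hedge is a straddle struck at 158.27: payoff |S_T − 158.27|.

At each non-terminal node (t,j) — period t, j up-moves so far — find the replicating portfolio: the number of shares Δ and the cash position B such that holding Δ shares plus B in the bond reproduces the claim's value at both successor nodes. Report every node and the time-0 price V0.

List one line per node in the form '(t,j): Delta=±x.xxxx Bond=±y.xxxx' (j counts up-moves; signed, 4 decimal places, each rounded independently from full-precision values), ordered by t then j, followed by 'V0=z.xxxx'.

(0,0): Delta=-0.4544 Bond=86.1405
V0=17.5307

Since d<R<u, set p* = (R−d)/(u−d) = 0.9024; price each node as the discounted p*-expectation of its children.
Terminal values V(1,·): V(1,0)=45.0200, V(1,1)=16.8900
  t=0,j=0: stock 151.0000 → up 175.1600 (V=16.8900), down 113.2500 (V=45.0200). Price 17.5307; hedge Δ=-0.4544, bond B=86.1405.
Check: Δ(0,0)·S0 + B(0,0) = 17.5307 = V0.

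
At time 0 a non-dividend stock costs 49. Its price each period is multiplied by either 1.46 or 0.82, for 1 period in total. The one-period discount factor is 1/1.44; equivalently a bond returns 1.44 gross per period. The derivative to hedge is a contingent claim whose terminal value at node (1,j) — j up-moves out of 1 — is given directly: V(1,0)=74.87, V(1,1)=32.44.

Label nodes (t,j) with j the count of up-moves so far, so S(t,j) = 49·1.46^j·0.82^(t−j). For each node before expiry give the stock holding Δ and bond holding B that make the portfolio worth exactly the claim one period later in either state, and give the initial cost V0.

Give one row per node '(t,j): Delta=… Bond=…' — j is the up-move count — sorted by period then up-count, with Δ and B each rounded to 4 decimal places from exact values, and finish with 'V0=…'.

(0,0): Delta=-1.3530 Bond=89.7454
V0=23.4486

The replicating-portfolio and risk-neutral prices coincide; use p* = (1.44−0.82)/(1.46−0.82) = 0.9688 for the latter.
Terminal values V(1,·): V(1,0)=74.8700, V(1,1)=32.4400
(0,0): S=49.0000. Δ = (V_up−V_dn)/(S_up−S_dn) = (32.4400−74.8700)/(71.5400−40.1800) = -1.3530. V = [p*·32.4400 + (1−p*)·74.8700]/1.44 = 23.4486. B = V − Δ·S = 89.7454.
The time-0 hedge costs 23.4486, which is the no-arbitrage price.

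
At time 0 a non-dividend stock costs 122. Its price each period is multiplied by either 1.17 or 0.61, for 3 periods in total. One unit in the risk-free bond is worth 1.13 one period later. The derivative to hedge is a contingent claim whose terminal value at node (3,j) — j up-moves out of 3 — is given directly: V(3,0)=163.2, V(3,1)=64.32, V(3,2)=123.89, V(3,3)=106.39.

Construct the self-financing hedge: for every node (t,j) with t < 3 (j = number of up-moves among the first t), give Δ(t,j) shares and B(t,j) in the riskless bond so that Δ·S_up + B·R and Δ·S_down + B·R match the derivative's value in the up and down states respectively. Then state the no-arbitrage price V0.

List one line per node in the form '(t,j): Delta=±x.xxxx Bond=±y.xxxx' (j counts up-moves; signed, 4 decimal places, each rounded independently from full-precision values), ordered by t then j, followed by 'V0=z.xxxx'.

(0,0): Delta=-0.0882 Bond=86.3310
(1,0): Delta=1.0246 Bond=14.7408
(1,1): Delta=-0.1328 Bond=103.9243
(2,0): Delta=-3.8896 Bond=239.7421
(2,1): Delta=1.2217 Bond=-0.5033
(2,2): Delta=-0.1871 Bond=126.5066
V0=75.5745

Under the risk-neutral measure, an up-move has probability p* = (R−d)/(u−d) = 0.9286 and values discount at R = 1.13.
Terminal payoffs: V(3,0)=163.2000, V(3,1)=64.3200, V(3,2)=123.8900, V(3,3)=106.3900
Node (2,0) S=45.3962: V=(p*·64.3200+(1−p*)·163.2000)/1.13=63.1707; Δ=(64.3200−163.2000)/(53.1136−27.6917)=-3.8896; B=V−Δ·S=239.7421
Node (2,1) S=87.0714: V=(p*·123.8900+(1−p*)·64.3200)/1.13=105.8717; Δ=(123.8900−64.3200)/(101.8735−53.1136)=1.2217; B=V−Δ·S=-0.5033
Node (2,2) S=167.0058: V=(p*·106.3900+(1−p*)·123.8900)/1.13=95.2566; Δ=(106.3900−123.8900)/(195.3968−101.8735)=-0.1871; B=V−Δ·S=126.5066
Node (1,0) S=74.4200: V=(p*·105.8717+(1−p*)·63.1707)/1.13=90.9926; Δ=(105.8717−63.1707)/(87.0714−45.3962)=1.0246; B=V−Δ·S=14.7408
Node (1,1) S=142.7400: V=(p*·95.2566+(1−p*)·105.8717)/1.13=84.9689; Δ=(95.2566−105.8717)/(167.0058−87.0714)=-0.1328; B=V−Δ·S=103.9243
Node (0,0) S=122.0000: V=(p*·84.9689+(1−p*)·90.9926)/1.13=75.5745; Δ=(84.9689−90.9926)/(142.7400−74.4200)=-0.0882; B=V−Δ·S=86.3310
Self-financing check: at every node Δ·S+B equals the discounted successor values.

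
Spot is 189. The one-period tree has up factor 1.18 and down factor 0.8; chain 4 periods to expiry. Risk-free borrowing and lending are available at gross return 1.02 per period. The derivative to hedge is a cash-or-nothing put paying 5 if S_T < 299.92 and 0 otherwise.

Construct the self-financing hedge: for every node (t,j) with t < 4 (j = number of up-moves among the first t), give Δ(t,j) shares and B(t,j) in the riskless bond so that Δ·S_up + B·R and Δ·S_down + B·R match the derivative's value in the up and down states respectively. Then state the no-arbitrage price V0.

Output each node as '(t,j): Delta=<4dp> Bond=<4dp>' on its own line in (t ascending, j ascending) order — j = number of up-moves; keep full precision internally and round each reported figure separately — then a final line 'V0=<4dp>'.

Under the risk-neutral measure, an up-move has probability p* = (R−d)/(u−d) = 0.5789 and values discount at R = 1.02.
Terminal values V(4,·): V(4,0)=5.0000, V(4,1)=5.0000, V(4,2)=5.0000, V(4,3)=5.0000, V(4,4)=0.0000
(3,0): S=96.7680. Δ = (V_up−V_dn)/(S_up−S_dn) = (5.0000−5.0000)/(114.1862−77.4144) = 0.0000. V = [p*·5.0000 + (1−p*)·5.0000]/1.02 = 4.9020. B = V − Δ·S = 4.9020.
(3,1): S=142.7328. Δ = (V_up−V_dn)/(S_up−S_dn) = (5.0000−5.0000)/(168.4247−114.1862) = 0.0000. V = [p*·5.0000 + (1−p*)·5.0000]/1.02 = 4.9020. B = V − Δ·S = 4.9020.
(3,2): S=210.5309. Δ = (V_up−V_dn)/(S_up−S_dn) = (5.0000−5.0000)/(248.4264−168.4247) = 0.0000. V = [p*·5.0000 + (1−p*)·5.0000]/1.02 = 4.9020. B = V − Δ·S = 4.9020.
(3,3): S=310.5330. Δ = (V_up−V_dn)/(S_up−S_dn) = (0.0000−5.0000)/(366.4290−248.4264) = -0.0424. V = [p*·0.0000 + (1−p*)·5.0000]/1.02 = 2.0640. B = V − Δ·S = 15.2219.
(2,0): S=120.9600. Δ = (V_up−V_dn)/(S_up−S_dn) = (4.9020−4.9020)/(142.7328−96.7680) = 0.0000. V = [p*·4.9020 + (1−p*)·4.9020]/1.02 = 4.8058. B = V − Δ·S = 4.8058.
(2,1): S=178.4160. Δ = (V_up−V_dn)/(S_up−S_dn) = (4.9020−4.9020)/(210.5309−142.7328) = 0.0000. V = [p*·4.9020 + (1−p*)·4.9020]/1.02 = 4.8058. B = V − Δ·S = 4.8058.
(2,2): S=263.1636. Δ = (V_up−V_dn)/(S_up−S_dn) = (2.0640−4.9020)/(310.5330−210.5309) = -0.0284. V = [p*·2.0640 + (1−p*)·4.9020]/1.02 = 3.1950. B = V − Δ·S = 10.6634.
(1,0): S=151.2000. Δ = (V_up−V_dn)/(S_up−S_dn) = (4.8058−4.8058)/(178.4160−120.9600) = 0.0000. V = [p*·4.8058 + (1−p*)·4.8058]/1.02 = 4.7116. B = V − Δ·S = 4.7116.
(1,1): S=223.0200. Δ = (V_up−V_dn)/(S_up−S_dn) = (3.1950−4.8058)/(263.1636−178.4160) = -0.0190. V = [p*·3.1950 + (1−p*)·4.8058]/1.02 = 3.7973. B = V − Δ·S = 8.0363.
(0,0): S=189.0000. Δ = (V_up−V_dn)/(S_up−S_dn) = (3.7973−4.7116)/(223.0200−151.2000) = -0.0127. V = [p*·3.7973 + (1−p*)·4.7116]/1.02 = 4.1003. B = V − Δ·S = 6.5063.
Check: Δ(0,0)·S0 + B(0,0) = 4.1003 = V0.

(0,0): Delta=-0.0127 Bond=6.5063
(1,0): Delta=0.0000 Bond=4.7116
(1,1): Delta=-0.0190 Bond=8.0363
(2,0): Delta=0.0000 Bond=4.8058
(2,1): Delta=0.0000 Bond=4.8058
(2,2): Delta=-0.0284 Bond=10.6634
(3,0): Delta=0.0000 Bond=4.9020
(3,1): Delta=0.0000 Bond=4.9020
(3,2): Delta=0.0000 Bond=4.9020
(3,3): Delta=-0.0424 Bond=15.2219
V0=4.1003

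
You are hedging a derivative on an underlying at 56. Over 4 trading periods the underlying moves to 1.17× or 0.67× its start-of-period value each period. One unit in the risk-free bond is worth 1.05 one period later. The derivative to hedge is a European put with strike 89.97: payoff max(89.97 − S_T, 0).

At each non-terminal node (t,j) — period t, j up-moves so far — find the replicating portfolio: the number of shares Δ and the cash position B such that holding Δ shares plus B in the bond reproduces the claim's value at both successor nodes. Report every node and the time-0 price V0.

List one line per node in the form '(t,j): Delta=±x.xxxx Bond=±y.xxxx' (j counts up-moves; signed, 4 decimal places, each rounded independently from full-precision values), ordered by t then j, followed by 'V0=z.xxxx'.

(0,0): Delta=-0.7973 Bond=66.7751
(1,0): Delta=-1.0000 Bond=77.7195
(1,1): Delta=-0.7606 Bond=67.7121
(2,0): Delta=-1.0000 Bond=81.6054
(2,1): Delta=-1.0000 Bond=81.6054
(2,2): Delta=-0.7173 Bond=67.7795
(3,0): Delta=-1.0000 Bond=85.6857
(3,1): Delta=-1.0000 Bond=85.6857
(3,2): Delta=-1.0000 Bond=85.6857
(3,3): Delta=-0.6662 Bond=66.5841
V0=22.1267

Since d<R<u, set p* = (R−d)/(u−d) = 0.7600; price each node as the discounted p*-expectation of its children.
Terminal payoffs: V(4,0)=78.6854, V(4,1)=70.2640, V(4,2)=55.5580, V(4,3)=29.8775, V(4,4)=0.0000
Node (3,0) S=16.8427: V=(p*·70.2640+(1−p*)·78.6854)/1.05=68.8430; Δ=(70.2640−78.6854)/(19.7060−11.2846)=-1.0000; B=V−Δ·S=85.6857
Node (3,1) S=29.4119: V=(p*·55.5580+(1−p*)·70.2640)/1.05=56.2738; Δ=(55.5580−70.2640)/(34.4120−19.7060)=-1.0000; B=V−Δ·S=85.6857
Node (3,2) S=51.3611: V=(p*·29.8775+(1−p*)·55.5580)/1.05=34.3246; Δ=(29.8775−55.5580)/(60.0925−34.4120)=-1.0000; B=V−Δ·S=85.6857
Node (3,3) S=89.6903: V=(p*·0.0000+(1−p*)·29.8775)/1.05=6.8291; Δ=(0.0000−29.8775)/(104.9377−60.0925)=-0.6662; B=V−Δ·S=66.5841
Node (2,0) S=25.1384: V=(p*·56.2738+(1−p*)·68.8430)/1.05=56.4670; Δ=(56.2738−68.8430)/(29.4119−16.8427)=-1.0000; B=V−Δ·S=81.6054
Node (2,1) S=43.8984: V=(p*·34.3246+(1−p*)·56.2738)/1.05=37.7070; Δ=(34.3246−56.2738)/(51.3611−29.4119)=-1.0000; B=V−Δ·S=81.6054
Node (2,2) S=76.6584: V=(p*·6.8291+(1−p*)·34.3246)/1.05=12.7886; Δ=(6.8291−34.3246)/(89.6903−51.3611)=-0.7173; B=V−Δ·S=67.7795
Node (1,0) S=37.5200: V=(p*·37.7070+(1−p*)·56.4670)/1.05=40.1995; Δ=(37.7070−56.4670)/(43.8984−25.1384)=-1.0000; B=V−Δ·S=77.7195
Node (1,1) S=65.5200: V=(p*·12.7886+(1−p*)·37.7070)/1.05=17.8753; Δ=(12.7886−37.7070)/(76.6584−43.8984)=-0.7606; B=V−Δ·S=67.7121
Node (0,0) S=56.0000: V=(p*·17.8753+(1−p*)·40.1995)/1.05=22.1267; Δ=(17.8753−40.1995)/(65.5200−37.5200)=-0.7973; B=V−Δ·S=66.7751
Self-financing check: at every node Δ·S+B equals the discounted successor values.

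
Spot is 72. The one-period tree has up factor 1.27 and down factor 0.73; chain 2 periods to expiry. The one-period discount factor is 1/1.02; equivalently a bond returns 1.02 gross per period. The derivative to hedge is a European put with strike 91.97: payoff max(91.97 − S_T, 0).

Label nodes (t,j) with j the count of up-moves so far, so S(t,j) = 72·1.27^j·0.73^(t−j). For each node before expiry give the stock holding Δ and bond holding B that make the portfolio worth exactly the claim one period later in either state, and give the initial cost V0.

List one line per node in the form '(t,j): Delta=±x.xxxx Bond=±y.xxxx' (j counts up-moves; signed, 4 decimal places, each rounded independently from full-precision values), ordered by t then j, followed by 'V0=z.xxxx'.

Under the risk-neutral measure, an up-move has probability p* = (R−d)/(u−d) = 0.5370 and values discount at R = 1.02.
Terminal values V(2,·): V(2,0)=53.6012, V(2,1)=25.2188, V(2,2)=0.0000
Node (1,0) S=52.5600: V=(p*·25.2188+(1−p*)·53.6012)/1.02=37.6067; Δ=(25.2188−53.6012)/(66.7512−38.3688)=-1.0000; B=V−Δ·S=90.1667
Node (1,1) S=91.4400: V=(p*·0.0000+(1−p*)·25.2188)/1.02=11.4464; Δ=(0.0000−25.2188)/(116.1288−66.7512)=-0.5107; B=V−Δ·S=58.1479
Node (0,0) S=72.0000: V=(p*·11.4464+(1−p*)·37.6067)/1.02=23.0957; Δ=(11.4464−37.6067)/(91.4400−52.5600)=-0.6728; B=V−Δ·S=71.5406
Self-financing check: at every node Δ·S+B equals the discounted successor values.

(0,0): Delta=-0.6728 Bond=71.5406
(1,0): Delta=-1.0000 Bond=90.1667
(1,1): Delta=-0.5107 Bond=58.1479
V0=23.0957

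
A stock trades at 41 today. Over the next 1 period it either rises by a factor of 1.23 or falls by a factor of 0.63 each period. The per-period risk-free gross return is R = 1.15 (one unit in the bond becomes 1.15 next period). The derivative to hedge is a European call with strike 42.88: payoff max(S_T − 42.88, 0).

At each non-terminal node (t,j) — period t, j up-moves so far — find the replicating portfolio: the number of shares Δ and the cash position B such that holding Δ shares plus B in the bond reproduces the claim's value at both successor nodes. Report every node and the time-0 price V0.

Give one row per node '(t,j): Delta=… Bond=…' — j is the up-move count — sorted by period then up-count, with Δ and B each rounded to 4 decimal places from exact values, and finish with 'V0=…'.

(0,0): Delta=0.3069 Bond=-6.8935
V0=5.6899

Under the risk-neutral measure, an up-move has probability p* = (R−d)/(u−d) = 0.8667 and values discount at R = 1.15.
At expiry t=1: V(1,0)=0.0000, V(1,1)=7.5500
(0,0): S=41.0000. Δ = (V_up−V_dn)/(S_up−S_dn) = (7.5500−0.0000)/(50.4300−25.8300) = 0.3069. V = [p*·7.5500 + (1−p*)·0.0000]/1.15 = 5.6899. B = V − Δ·S = -6.8935.
Check: Δ(0,0)·S0 + B(0,0) = 5.6899 = V0.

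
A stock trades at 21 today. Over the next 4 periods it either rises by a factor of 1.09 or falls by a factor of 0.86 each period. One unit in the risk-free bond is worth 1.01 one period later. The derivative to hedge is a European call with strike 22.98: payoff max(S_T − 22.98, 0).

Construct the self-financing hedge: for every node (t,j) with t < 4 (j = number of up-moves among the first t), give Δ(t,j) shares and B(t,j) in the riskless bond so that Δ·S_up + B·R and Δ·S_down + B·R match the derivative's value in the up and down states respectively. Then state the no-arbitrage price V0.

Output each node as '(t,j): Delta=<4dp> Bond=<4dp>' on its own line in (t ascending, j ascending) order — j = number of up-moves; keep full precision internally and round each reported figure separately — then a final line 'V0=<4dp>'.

(0,0): Delta=0.3851 Bond=-6.7767
(1,0): Delta=0.0410 Bond=-0.6301
(1,1): Delta=0.5299 Bond=-10.1588
(2,0): Delta=0.0000 Bond=0.0000
(2,1): Delta=0.0582 Bond=-0.9759
(2,2): Delta=0.7283 Bond=-15.2121
(3,0): Delta=0.0000 Bond=0.0000
(3,1): Delta=0.0000 Bond=0.0000
(3,2): Delta=0.0827 Bond=-1.5113
(3,3): Delta=1.0000 Bond=-22.7525
V0=1.3098

Since d<R<u, set p* = (R−d)/(u−d) = 0.6522; price each node as the discounted p*-expectation of its children.
Terminal values V(4,·): V(4,0)=0.0000, V(4,1)=0.0000, V(4,2)=0.0000, V(4,3)=0.4082, V(4,4)=6.6632
(3,0): S=13.3572. Δ = (V_up−V_dn)/(S_up−S_dn) = (0.0000−0.0000)/(14.5593−11.4872) = 0.0000. V = [p*·0.0000 + (1−p*)·0.0000]/1.01 = 0.0000. B = V − Δ·S = 0.0000.
(3,1): S=16.9294. Δ = (V_up−V_dn)/(S_up−S_dn) = (0.0000−0.0000)/(18.4531−14.5593) = 0.0000. V = [p*·0.0000 + (1−p*)·0.0000]/1.01 = 0.0000. B = V − Δ·S = 0.0000.
(3,2): S=21.4571. Δ = (V_up−V_dn)/(S_up−S_dn) = (0.4082−0.0000)/(23.3882−18.4531) = 0.0827. V = [p*·0.4082 + (1−p*)·0.0000]/1.01 = 0.2636. B = V − Δ·S = -1.5113.
(3,3): S=27.1956. Δ = (V_up−V_dn)/(S_up−S_dn) = (6.6632−0.4082)/(29.6432−23.3882) = 1.0000. V = [p*·6.6632 + (1−p*)·0.4082]/1.01 = 4.4431. B = V − Δ·S = -22.7525.
(2,0): S=15.5316. Δ = (V_up−V_dn)/(S_up−S_dn) = (0.0000−0.0000)/(16.9294−13.3572) = 0.0000. V = [p*·0.0000 + (1−p*)·0.0000]/1.01 = 0.0000. B = V − Δ·S = 0.0000.
(2,1): S=19.6854. Δ = (V_up−V_dn)/(S_up−S_dn) = (0.2636−0.0000)/(21.4571−16.9294) = 0.0582. V = [p*·0.2636 + (1−p*)·0.0000]/1.01 = 0.1702. B = V − Δ·S = -0.9759.
(2,2): S=24.9501. Δ = (V_up−V_dn)/(S_up−S_dn) = (4.4431−0.2636)/(27.1956−21.4571) = 0.7283. V = [p*·4.4431 + (1−p*)·0.2636]/1.01 = 2.9598. B = V − Δ·S = -15.2121.
(1,0): S=18.0600. Δ = (V_up−V_dn)/(S_up−S_dn) = (0.1702−0.0000)/(19.6854−15.5316) = 0.0410. V = [p*·0.1702 + (1−p*)·0.0000]/1.01 = 0.1099. B = V − Δ·S = -0.6301.
(1,1): S=22.8900. Δ = (V_up−V_dn)/(S_up−S_dn) = (2.9598−0.1702)/(24.9501−19.6854) = 0.5299. V = [p*·2.9598 + (1−p*)·0.1702]/1.01 = 1.9698. B = V − Δ·S = -10.1588.
(0,0): S=21.0000. Δ = (V_up−V_dn)/(S_up−S_dn) = (1.9698−0.1099)/(22.8900−18.0600) = 0.3851. V = [p*·1.9698 + (1−p*)·0.1099]/1.01 = 1.3098. B = V − Δ·S = -6.7767.
Each (Δ,B) replicates both successor values, so the strategy is self-financing and V0 is arbitrage-free.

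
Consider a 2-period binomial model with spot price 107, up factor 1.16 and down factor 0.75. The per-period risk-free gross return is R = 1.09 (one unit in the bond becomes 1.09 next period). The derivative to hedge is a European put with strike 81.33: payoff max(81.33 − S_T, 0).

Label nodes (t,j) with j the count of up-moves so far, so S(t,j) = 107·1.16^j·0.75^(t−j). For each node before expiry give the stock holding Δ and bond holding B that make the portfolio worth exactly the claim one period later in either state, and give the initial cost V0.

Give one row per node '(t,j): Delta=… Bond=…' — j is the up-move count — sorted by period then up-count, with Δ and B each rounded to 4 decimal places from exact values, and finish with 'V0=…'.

(0,0): Delta=-0.0755 Bond=8.5959
(1,0): Delta=-0.6426 Bond=54.8787
(1,1): Delta=0.0000 Bond=0.0000
V0=0.5187

Risk-neutral probability p* = (R−d)/(u−d) = (1.09−0.75)/(1.16−0.75) = 0.8293.
Payoff layer (t=2): V(2,0)=21.1425, V(2,1)=0.0000, V(2,2)=0.0000
  t=1,j=0: stock 80.2500 → up 93.0900 (V=0.0000), down 60.1875 (V=21.1425). Price 3.3116; hedge Δ=-0.6426, bond B=54.8787.
  t=1,j=1: stock 124.1200 → up 143.9792 (V=0.0000), down 93.0900 (V=0.0000). Price 0.0000; hedge Δ=0.0000, bond B=0.0000.
  t=0,j=0: stock 107.0000 → up 124.1200 (V=0.0000), down 80.2500 (V=3.3116). Price 0.5187; hedge Δ=-0.0755, bond B=8.5959.
Check: Δ(0,0)·S0 + B(0,0) = 0.5187 = V0.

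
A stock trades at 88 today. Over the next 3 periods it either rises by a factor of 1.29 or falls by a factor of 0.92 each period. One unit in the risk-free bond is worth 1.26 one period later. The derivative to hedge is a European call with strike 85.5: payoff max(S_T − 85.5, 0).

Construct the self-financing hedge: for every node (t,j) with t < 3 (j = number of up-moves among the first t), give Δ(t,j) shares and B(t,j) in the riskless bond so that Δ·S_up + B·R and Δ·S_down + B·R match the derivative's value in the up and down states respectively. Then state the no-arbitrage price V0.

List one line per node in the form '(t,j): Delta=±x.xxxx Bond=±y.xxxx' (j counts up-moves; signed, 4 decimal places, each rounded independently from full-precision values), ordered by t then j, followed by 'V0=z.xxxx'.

(0,0): Delta=0.9978 Bond=-42.5475
(1,0): Delta=0.9635 Bond=-50.8322
(1,1): Delta=1.0000 Bond=-53.8549
(2,0): Delta=0.3840 Bond=-20.8852
(2,1): Delta=1.0000 Bond=-67.8571
(2,2): Delta=1.0000 Bond=-67.8571
V0=45.2626

Under the risk-neutral measure, an up-move has probability p* = (R−d)/(u−d) = 0.9189 and values discount at R = 1.26.
Terminal payoffs: V(3,0)=0.0000, V(3,1)=10.5833, V(3,2)=49.2255, V(3,3)=103.4086
  t=2,j=0: stock 74.4832 → up 96.0833 (V=10.5833), down 68.5245 (V=0.0000). Price 7.7184; hedge Δ=0.3840, bond B=-20.8852.
  t=2,j=1: stock 104.4384 → up 134.7255 (V=49.2255), down 96.0833 (V=10.5833). Price 36.5813; hedge Δ=1.0000, bond B=-67.8571.
  t=2,j=2: stock 146.4408 → up 188.9086 (V=103.4086), down 134.7255 (V=49.2255). Price 78.5837; hedge Δ=1.0000, bond B=-67.8571.
  t=1,j=0: stock 80.9600 → up 104.4384 (V=36.5813), down 74.4832 (V=7.7184). Price 27.1754; hedge Δ=0.9635, bond B=-50.8322.
  t=1,j=1: stock 113.5200 → up 146.4408 (V=78.5837), down 104.4384 (V=36.5813). Price 59.6651; hedge Δ=1.0000, bond B=-53.8549.
  t=0,j=0: stock 88.0000 → up 113.5200 (V=59.6651), down 80.9600 (V=27.1754). Price 45.2626; hedge Δ=0.9978, bond B=-42.5475.
Each (Δ,B) replicates both successor values, so the strategy is self-financing and V0 is arbitrage-free.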